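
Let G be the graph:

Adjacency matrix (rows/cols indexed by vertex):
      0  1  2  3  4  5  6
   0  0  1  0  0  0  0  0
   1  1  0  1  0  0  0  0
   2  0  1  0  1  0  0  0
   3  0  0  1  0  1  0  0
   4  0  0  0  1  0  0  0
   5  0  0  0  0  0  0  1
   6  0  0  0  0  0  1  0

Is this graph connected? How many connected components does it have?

Checking connectivity: the graph has 2 connected component(s).
Components: [[0, 1, 2, 3, 4], [5, 6]]. The graph is NOT connected.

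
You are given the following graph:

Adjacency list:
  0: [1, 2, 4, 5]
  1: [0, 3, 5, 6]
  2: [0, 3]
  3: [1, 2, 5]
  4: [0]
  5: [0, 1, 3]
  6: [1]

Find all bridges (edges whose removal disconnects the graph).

A bridge is an edge whose removal increases the number of connected components.
Bridges found: (0,4), (1,6)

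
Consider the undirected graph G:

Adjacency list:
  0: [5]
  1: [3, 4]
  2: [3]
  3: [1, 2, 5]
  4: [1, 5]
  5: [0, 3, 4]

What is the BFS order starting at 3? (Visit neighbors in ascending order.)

BFS from vertex 3 (neighbors processed in ascending order):
Visit order: 3, 1, 2, 5, 4, 0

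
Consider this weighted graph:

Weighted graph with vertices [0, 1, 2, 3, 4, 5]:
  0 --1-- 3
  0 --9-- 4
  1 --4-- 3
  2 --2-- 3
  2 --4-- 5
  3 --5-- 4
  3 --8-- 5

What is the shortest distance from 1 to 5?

Using Dijkstra's algorithm from vertex 1:
Shortest path: 1 -> 3 -> 2 -> 5
Total weight: 4 + 2 + 4 = 10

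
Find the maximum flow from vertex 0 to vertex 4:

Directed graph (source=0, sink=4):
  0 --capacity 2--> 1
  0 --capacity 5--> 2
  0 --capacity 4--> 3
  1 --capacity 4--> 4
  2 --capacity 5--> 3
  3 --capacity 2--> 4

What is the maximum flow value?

Computing max flow:
  Flow on (0->1): 2/2
  Flow on (0->3): 2/4
  Flow on (1->4): 2/4
  Flow on (3->4): 2/2
Maximum flow = 4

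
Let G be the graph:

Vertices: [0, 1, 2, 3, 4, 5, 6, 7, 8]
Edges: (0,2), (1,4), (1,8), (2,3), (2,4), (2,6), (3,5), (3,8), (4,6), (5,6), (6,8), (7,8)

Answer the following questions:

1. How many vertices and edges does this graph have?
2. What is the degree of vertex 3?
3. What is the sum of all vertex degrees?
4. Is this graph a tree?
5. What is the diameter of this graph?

Count: 9 vertices, 12 edges.
Vertex 3 has neighbors [2, 5, 8], degree = 3.
Handshaking lemma: 2 * 12 = 24.
A tree on 9 vertices has 8 edges. This graph has 12 edges (4 extra). Not a tree.
Diameter (longest shortest path) = 4.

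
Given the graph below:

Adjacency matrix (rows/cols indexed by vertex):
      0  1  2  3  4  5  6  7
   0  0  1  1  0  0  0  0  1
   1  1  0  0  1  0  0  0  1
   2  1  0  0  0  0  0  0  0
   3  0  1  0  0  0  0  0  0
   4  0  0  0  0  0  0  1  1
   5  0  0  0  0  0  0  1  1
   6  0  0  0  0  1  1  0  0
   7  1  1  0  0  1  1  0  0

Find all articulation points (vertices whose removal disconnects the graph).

An articulation point is a vertex whose removal disconnects the graph.
Articulation points: [0, 1, 7]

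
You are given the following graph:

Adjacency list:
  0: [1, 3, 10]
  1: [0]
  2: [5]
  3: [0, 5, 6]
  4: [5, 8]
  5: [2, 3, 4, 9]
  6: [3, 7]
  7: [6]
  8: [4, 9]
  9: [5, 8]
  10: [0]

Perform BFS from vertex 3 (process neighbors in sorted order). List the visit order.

BFS from vertex 3 (neighbors processed in ascending order):
Visit order: 3, 0, 5, 6, 1, 10, 2, 4, 9, 7, 8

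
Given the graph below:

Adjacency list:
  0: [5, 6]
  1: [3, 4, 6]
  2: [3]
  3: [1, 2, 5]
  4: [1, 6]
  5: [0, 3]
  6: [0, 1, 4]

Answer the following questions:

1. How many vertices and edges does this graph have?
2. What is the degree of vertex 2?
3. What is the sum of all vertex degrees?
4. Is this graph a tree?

Count: 7 vertices, 8 edges.
Vertex 2 has neighbors [3], degree = 1.
Handshaking lemma: 2 * 8 = 16.
A tree on 7 vertices has 6 edges. This graph has 8 edges (2 extra). Not a tree.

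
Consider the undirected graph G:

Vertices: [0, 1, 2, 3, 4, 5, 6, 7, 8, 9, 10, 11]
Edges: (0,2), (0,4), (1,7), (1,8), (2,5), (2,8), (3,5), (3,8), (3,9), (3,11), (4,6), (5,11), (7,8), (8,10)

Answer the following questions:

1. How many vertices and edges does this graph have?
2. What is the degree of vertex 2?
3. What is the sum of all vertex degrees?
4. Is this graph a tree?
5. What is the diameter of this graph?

Count: 12 vertices, 14 edges.
Vertex 2 has neighbors [0, 5, 8], degree = 3.
Handshaking lemma: 2 * 14 = 28.
A tree on 12 vertices has 11 edges. This graph has 14 edges (3 extra). Not a tree.
Diameter (longest shortest path) = 6.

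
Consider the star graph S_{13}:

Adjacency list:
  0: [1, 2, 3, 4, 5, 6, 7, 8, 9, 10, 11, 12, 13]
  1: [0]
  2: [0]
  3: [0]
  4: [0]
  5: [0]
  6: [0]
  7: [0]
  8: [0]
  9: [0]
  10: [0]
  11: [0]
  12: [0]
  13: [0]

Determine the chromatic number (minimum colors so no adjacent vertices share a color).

S_{13} has one hub adjacent to 13 leaves; leaves are pairwise non-adjacent.
Color the hub 0 and every leaf 1.
Chromatic number = 2.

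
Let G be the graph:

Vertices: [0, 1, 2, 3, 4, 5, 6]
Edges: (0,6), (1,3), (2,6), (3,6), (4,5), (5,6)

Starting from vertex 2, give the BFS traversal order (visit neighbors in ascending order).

BFS from vertex 2 (neighbors processed in ascending order):
Visit order: 2, 6, 0, 3, 5, 1, 4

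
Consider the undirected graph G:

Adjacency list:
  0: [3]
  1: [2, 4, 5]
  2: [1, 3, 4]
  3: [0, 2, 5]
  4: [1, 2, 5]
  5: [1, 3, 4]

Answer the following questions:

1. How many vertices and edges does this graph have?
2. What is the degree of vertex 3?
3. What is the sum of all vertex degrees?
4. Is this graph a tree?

Count: 6 vertices, 8 edges.
Vertex 3 has neighbors [0, 2, 5], degree = 3.
Handshaking lemma: 2 * 8 = 16.
A tree on 6 vertices has 5 edges. This graph has 8 edges (3 extra). Not a tree.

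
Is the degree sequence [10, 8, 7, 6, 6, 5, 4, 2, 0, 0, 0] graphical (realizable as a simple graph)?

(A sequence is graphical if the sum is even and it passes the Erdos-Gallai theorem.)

Sum of degrees = 48. Sum is even but fails Erdos-Gallai. The sequence is NOT graphical.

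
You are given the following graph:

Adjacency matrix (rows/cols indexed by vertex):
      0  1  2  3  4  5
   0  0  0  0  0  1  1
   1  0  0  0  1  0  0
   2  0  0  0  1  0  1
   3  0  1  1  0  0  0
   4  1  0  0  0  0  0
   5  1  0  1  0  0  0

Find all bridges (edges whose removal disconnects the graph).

A bridge is an edge whose removal increases the number of connected components.
Bridges found: (0,4), (0,5), (1,3), (2,3), (2,5)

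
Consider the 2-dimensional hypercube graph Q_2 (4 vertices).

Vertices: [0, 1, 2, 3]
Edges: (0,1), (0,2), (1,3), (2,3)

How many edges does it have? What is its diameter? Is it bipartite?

The 2-dimensional hypercube Q_2 has 4 vertices and each vertex has degree 2.
Total edges = 4 * 2 / 2 = 4.
Diameter = 2 (max Hamming distance between binary labels).
Hypercubes are bipartite (partition by parity of binary representation).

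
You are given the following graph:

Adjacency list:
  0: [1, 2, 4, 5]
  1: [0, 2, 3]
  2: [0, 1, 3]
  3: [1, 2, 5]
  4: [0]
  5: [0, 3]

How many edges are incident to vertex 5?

Vertex 5 has neighbors [0, 3], so deg(5) = 2.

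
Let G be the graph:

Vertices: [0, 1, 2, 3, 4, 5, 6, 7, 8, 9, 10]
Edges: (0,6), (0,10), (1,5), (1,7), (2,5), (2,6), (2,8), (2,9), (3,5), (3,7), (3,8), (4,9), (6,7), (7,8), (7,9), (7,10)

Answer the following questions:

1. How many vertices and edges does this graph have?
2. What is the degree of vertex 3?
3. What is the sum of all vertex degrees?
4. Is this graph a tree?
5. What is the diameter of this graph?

Count: 11 vertices, 16 edges.
Vertex 3 has neighbors [5, 7, 8], degree = 3.
Handshaking lemma: 2 * 16 = 32.
A tree on 11 vertices has 10 edges. This graph has 16 edges (6 extra). Not a tree.
Diameter (longest shortest path) = 4.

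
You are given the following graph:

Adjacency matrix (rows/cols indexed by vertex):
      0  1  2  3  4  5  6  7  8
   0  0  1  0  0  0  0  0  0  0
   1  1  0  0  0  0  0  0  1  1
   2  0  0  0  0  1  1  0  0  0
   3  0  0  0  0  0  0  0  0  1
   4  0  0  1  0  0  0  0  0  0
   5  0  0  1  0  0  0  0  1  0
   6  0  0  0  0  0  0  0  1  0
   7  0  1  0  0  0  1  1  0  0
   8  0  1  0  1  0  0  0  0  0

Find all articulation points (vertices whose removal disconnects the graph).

An articulation point is a vertex whose removal disconnects the graph.
Articulation points: [1, 2, 5, 7, 8]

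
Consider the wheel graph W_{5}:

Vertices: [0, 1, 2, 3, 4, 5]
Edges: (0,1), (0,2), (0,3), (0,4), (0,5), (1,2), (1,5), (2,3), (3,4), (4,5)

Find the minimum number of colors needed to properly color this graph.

W_{5} = C_{5} plus a hub adjacent to every cycle vertex.
The outer cycle needs 3 colors (odd cycle); the hub is adjacent to all of them so needs a fresh color.
Chromatic number = 3 + 1 = 4.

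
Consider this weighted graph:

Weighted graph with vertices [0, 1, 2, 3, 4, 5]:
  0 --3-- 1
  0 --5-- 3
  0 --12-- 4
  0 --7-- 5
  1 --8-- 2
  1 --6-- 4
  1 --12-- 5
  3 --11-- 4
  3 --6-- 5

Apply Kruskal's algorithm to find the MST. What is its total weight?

Applying Kruskal's algorithm (sort edges by weight, add if no cycle):
  Add (0,1) w=3
  Add (0,3) w=5
  Add (1,4) w=6
  Add (3,5) w=6
  Skip (0,5) w=7 (creates cycle)
  Add (1,2) w=8
  Skip (3,4) w=11 (creates cycle)
  Skip (0,4) w=12 (creates cycle)
  Skip (1,5) w=12 (creates cycle)
MST weight = 28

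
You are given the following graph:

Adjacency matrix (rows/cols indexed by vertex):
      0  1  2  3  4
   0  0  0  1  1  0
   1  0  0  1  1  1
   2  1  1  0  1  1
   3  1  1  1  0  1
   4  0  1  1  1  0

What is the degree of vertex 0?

Vertex 0 has neighbors [2, 3], so deg(0) = 2.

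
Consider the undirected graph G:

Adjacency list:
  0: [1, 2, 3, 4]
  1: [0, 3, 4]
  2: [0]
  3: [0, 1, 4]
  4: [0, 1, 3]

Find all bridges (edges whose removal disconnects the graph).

A bridge is an edge whose removal increases the number of connected components.
Bridges found: (0,2)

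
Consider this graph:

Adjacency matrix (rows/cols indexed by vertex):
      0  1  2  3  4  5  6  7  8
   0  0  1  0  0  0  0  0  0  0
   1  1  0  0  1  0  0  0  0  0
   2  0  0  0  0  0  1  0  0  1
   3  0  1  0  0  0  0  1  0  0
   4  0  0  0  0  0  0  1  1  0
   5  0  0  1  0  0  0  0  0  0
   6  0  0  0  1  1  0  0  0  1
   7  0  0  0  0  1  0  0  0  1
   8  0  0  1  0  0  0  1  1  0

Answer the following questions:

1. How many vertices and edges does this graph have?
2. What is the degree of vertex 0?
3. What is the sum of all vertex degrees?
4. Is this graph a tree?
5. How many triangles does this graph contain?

Count: 9 vertices, 9 edges.
Vertex 0 has neighbors [1], degree = 1.
Handshaking lemma: 2 * 9 = 18.
A tree on 9 vertices has 8 edges. This graph has 9 edges (1 extra). Not a tree.
Number of triangles = 0.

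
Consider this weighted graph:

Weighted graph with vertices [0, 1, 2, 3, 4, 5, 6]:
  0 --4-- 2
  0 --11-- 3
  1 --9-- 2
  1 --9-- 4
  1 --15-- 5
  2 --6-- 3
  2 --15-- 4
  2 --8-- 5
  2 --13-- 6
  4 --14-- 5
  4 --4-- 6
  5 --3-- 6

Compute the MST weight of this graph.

Applying Kruskal's algorithm (sort edges by weight, add if no cycle):
  Add (5,6) w=3
  Add (0,2) w=4
  Add (4,6) w=4
  Add (2,3) w=6
  Add (2,5) w=8
  Add (1,4) w=9
  Skip (1,2) w=9 (creates cycle)
  Skip (0,3) w=11 (creates cycle)
  Skip (2,6) w=13 (creates cycle)
  Skip (4,5) w=14 (creates cycle)
  Skip (1,5) w=15 (creates cycle)
  Skip (2,4) w=15 (creates cycle)
MST weight = 34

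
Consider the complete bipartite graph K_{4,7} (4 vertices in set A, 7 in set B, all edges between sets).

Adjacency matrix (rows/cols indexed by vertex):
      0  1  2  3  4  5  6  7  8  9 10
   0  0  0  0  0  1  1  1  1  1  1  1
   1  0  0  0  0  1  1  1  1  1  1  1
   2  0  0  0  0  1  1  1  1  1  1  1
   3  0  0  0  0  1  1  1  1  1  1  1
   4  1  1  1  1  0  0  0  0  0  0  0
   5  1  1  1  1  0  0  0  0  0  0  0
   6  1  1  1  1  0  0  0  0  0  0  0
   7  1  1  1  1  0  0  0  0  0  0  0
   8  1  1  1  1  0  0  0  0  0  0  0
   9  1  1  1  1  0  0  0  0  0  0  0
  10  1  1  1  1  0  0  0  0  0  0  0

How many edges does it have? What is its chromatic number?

K_{4,7} has 4 * 7 = 28 edges.
Bipartite graphs have chromatic number 2 (color each partition differently).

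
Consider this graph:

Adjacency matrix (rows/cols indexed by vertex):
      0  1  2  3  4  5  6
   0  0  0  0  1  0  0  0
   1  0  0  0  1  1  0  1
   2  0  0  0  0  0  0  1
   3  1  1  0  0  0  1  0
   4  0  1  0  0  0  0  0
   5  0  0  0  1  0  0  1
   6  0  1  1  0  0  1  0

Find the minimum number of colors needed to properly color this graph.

The graph has a maximum clique of size 2 (lower bound on chromatic number).
A valid 2-coloring: {0: 0, 1: 0, 2: 0, 3: 1, 4: 1, 5: 0, 6: 1}.
Chromatic number = 2.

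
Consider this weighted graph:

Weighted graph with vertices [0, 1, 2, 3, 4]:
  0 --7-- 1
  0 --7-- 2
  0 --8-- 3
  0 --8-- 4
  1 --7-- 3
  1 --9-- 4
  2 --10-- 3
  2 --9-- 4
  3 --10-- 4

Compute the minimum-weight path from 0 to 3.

Using Dijkstra's algorithm from vertex 0:
Shortest path: 0 -> 3
Total weight: 8 = 8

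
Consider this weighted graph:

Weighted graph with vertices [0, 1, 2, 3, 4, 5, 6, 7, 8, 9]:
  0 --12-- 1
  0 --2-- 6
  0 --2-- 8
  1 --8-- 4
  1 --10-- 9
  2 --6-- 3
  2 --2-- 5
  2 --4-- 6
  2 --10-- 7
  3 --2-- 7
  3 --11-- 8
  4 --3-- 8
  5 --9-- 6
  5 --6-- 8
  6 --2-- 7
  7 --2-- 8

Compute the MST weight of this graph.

Applying Kruskal's algorithm (sort edges by weight, add if no cycle):
  Add (0,6) w=2
  Add (0,8) w=2
  Add (2,5) w=2
  Add (3,7) w=2
  Add (6,7) w=2
  Skip (7,8) w=2 (creates cycle)
  Add (4,8) w=3
  Add (2,6) w=4
  Skip (2,3) w=6 (creates cycle)
  Skip (5,8) w=6 (creates cycle)
  Add (1,4) w=8
  Skip (5,6) w=9 (creates cycle)
  Add (1,9) w=10
  Skip (2,7) w=10 (creates cycle)
  Skip (3,8) w=11 (creates cycle)
  Skip (0,1) w=12 (creates cycle)
MST weight = 35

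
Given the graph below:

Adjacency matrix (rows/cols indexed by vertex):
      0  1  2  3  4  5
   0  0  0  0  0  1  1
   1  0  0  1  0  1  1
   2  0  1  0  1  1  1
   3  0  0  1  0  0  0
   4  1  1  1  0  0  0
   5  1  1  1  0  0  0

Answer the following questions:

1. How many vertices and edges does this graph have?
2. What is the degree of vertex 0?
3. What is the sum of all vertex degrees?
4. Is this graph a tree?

Count: 6 vertices, 8 edges.
Vertex 0 has neighbors [4, 5], degree = 2.
Handshaking lemma: 2 * 8 = 16.
A tree on 6 vertices has 5 edges. This graph has 8 edges (3 extra). Not a tree.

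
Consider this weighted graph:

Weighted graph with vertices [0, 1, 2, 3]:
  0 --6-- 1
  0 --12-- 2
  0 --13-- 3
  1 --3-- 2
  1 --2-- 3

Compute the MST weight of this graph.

Applying Kruskal's algorithm (sort edges by weight, add if no cycle):
  Add (1,3) w=2
  Add (1,2) w=3
  Add (0,1) w=6
  Skip (0,2) w=12 (creates cycle)
  Skip (0,3) w=13 (creates cycle)
MST weight = 11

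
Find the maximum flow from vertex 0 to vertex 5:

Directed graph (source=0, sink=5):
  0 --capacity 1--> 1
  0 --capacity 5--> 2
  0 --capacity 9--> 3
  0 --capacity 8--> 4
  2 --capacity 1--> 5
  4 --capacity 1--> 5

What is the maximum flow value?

Computing max flow:
  Flow on (0->2): 1/5
  Flow on (0->4): 1/8
  Flow on (2->5): 1/1
  Flow on (4->5): 1/1
Maximum flow = 2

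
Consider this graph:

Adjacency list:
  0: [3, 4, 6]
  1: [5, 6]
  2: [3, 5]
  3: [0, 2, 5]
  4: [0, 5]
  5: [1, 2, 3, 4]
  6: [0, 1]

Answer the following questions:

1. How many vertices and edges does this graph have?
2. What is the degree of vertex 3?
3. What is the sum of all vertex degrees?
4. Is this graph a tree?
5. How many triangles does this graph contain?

Count: 7 vertices, 9 edges.
Vertex 3 has neighbors [0, 2, 5], degree = 3.
Handshaking lemma: 2 * 9 = 18.
A tree on 7 vertices has 6 edges. This graph has 9 edges (3 extra). Not a tree.
Number of triangles = 1.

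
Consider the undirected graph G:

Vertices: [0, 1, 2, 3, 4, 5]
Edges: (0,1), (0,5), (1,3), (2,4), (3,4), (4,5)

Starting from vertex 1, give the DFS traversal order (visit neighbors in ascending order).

DFS from vertex 1 (neighbors processed in ascending order):
Visit order: 1, 0, 5, 4, 2, 3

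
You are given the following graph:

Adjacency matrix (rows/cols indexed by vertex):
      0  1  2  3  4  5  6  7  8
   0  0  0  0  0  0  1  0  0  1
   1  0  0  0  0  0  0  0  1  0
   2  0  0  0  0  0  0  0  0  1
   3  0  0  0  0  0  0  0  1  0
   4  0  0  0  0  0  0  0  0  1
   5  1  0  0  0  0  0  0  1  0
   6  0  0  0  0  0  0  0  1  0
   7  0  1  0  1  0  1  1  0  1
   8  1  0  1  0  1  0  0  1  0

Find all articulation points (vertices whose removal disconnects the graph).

An articulation point is a vertex whose removal disconnects the graph.
Articulation points: [7, 8]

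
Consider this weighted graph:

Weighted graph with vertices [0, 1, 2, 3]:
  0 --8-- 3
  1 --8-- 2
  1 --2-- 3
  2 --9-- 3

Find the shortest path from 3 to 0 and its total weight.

Using Dijkstra's algorithm from vertex 3:
Shortest path: 3 -> 0
Total weight: 8 = 8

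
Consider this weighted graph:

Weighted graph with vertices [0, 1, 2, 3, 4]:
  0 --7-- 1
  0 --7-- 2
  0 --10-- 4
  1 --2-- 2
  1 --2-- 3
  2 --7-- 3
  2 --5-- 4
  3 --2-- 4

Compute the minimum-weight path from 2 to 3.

Using Dijkstra's algorithm from vertex 2:
Shortest path: 2 -> 1 -> 3
Total weight: 2 + 2 = 4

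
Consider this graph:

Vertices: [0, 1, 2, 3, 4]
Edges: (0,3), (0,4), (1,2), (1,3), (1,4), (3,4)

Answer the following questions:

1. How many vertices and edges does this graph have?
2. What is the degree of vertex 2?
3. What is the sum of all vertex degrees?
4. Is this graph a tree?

Count: 5 vertices, 6 edges.
Vertex 2 has neighbors [1], degree = 1.
Handshaking lemma: 2 * 6 = 12.
A tree on 5 vertices has 4 edges. This graph has 6 edges (2 extra). Not a tree.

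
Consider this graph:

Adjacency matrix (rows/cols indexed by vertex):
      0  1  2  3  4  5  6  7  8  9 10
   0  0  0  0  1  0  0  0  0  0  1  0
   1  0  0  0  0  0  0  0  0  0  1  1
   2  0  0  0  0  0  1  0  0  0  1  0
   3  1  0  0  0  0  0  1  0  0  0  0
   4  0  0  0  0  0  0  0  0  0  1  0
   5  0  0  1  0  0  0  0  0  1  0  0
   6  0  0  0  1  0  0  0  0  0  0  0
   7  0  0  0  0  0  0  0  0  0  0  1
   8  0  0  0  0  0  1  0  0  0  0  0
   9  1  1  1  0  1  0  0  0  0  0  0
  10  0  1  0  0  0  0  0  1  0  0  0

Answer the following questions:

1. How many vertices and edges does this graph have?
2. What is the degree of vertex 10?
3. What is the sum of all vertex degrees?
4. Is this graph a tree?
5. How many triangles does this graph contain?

Count: 11 vertices, 10 edges.
Vertex 10 has neighbors [1, 7], degree = 2.
Handshaking lemma: 2 * 10 = 20.
A graph is a tree iff it is connected and has exactly n-1 edges. This graph is connected (all 11 vertices in one component) and has 11-1 = 10 edges. It is a tree.
Number of triangles = 0.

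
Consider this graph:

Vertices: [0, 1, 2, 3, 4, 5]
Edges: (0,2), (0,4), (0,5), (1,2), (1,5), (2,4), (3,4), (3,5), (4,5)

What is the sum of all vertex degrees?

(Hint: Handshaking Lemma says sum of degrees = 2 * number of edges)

Count edges: 9 edges.
By Handshaking Lemma: sum of degrees = 2 * 9 = 18.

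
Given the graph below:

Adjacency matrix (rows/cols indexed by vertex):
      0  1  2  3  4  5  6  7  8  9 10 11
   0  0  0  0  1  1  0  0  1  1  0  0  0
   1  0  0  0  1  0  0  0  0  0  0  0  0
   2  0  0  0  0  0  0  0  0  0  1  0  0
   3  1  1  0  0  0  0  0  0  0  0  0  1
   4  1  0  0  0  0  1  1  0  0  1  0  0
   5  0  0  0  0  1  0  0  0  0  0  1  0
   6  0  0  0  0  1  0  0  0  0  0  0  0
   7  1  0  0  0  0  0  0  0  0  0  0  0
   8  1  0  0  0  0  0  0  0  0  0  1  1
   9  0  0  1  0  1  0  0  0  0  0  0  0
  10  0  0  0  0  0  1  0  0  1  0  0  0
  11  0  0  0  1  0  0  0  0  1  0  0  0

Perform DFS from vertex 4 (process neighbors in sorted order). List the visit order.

DFS from vertex 4 (neighbors processed in ascending order):
Visit order: 4, 0, 3, 1, 11, 8, 10, 5, 7, 6, 9, 2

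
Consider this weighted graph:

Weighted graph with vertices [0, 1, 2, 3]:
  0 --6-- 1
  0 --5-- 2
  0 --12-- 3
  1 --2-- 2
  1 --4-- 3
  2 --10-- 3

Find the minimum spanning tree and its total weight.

Applying Kruskal's algorithm (sort edges by weight, add if no cycle):
  Add (1,2) w=2
  Add (1,3) w=4
  Add (0,2) w=5
  Skip (0,1) w=6 (creates cycle)
  Skip (2,3) w=10 (creates cycle)
  Skip (0,3) w=12 (creates cycle)
MST weight = 11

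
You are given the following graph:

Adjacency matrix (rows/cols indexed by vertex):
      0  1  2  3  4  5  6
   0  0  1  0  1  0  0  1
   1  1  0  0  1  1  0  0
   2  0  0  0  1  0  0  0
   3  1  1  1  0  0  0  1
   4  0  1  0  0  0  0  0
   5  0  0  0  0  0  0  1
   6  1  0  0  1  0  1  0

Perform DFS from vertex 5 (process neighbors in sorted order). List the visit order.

DFS from vertex 5 (neighbors processed in ascending order):
Visit order: 5, 6, 0, 1, 3, 2, 4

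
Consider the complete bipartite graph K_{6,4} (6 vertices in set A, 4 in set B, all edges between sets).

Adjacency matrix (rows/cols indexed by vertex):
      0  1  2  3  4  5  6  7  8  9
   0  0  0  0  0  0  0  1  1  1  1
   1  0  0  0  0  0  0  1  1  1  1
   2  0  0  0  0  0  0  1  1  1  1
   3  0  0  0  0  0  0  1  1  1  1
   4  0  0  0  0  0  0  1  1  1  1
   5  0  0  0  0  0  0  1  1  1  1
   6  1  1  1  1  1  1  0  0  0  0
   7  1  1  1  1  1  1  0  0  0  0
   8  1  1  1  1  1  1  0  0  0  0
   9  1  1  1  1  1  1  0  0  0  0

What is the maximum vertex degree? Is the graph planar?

Set-A vertices have degree 4; set-B vertices have degree 6. Maximum degree = max(6,4) = 6.
K_{6,4} contains K_{3,3} as a subgraph (since both sides have >= 3 vertices); by Kuratowski's theorem it is not planar.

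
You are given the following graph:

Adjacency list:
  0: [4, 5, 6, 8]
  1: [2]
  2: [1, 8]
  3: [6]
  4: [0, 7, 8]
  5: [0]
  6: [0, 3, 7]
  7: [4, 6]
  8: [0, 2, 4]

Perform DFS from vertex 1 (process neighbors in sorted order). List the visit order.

DFS from vertex 1 (neighbors processed in ascending order):
Visit order: 1, 2, 8, 0, 4, 7, 6, 3, 5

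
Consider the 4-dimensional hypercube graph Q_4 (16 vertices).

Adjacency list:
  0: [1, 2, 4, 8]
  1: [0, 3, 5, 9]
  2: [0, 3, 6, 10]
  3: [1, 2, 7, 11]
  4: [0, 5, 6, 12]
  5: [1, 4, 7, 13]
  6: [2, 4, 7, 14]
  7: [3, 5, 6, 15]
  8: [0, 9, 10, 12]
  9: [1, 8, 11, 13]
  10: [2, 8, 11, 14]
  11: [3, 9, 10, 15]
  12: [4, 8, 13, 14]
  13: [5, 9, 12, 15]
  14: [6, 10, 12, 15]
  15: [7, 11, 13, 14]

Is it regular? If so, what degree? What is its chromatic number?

In Q_4, every vertex has exactly 4 neighbors (flip one of 4 bits), so it is 4-regular.
Q_4 is bipartite (partition by bit-parity), so chromatic number = 2.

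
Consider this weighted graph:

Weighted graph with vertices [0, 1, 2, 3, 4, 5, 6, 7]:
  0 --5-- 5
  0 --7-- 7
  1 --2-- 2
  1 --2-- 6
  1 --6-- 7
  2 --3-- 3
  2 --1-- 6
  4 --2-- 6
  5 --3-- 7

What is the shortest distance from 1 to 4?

Using Dijkstra's algorithm from vertex 1:
Shortest path: 1 -> 6 -> 4
Total weight: 2 + 2 = 4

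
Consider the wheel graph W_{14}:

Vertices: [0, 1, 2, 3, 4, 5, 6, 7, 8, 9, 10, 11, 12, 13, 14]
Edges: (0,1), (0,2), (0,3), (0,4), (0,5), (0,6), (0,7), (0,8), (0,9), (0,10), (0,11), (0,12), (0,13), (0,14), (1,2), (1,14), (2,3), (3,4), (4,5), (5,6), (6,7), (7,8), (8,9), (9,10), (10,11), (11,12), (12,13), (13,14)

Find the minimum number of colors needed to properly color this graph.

W_{14} = C_{14} plus a hub adjacent to every cycle vertex.
The outer cycle needs 2 colors (even cycle); the hub is adjacent to all of them so needs a fresh color.
Chromatic number = 2 + 1 = 3.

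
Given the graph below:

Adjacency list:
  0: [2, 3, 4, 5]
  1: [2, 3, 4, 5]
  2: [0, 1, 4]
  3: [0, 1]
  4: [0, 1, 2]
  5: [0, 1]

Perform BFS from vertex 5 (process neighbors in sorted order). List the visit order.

BFS from vertex 5 (neighbors processed in ascending order):
Visit order: 5, 0, 1, 2, 3, 4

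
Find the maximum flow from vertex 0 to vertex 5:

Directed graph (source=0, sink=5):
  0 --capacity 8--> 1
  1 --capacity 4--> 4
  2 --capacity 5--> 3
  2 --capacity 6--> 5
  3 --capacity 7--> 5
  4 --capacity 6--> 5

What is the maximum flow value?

Computing max flow:
  Flow on (0->1): 4/8
  Flow on (1->4): 4/4
  Flow on (4->5): 4/6
Maximum flow = 4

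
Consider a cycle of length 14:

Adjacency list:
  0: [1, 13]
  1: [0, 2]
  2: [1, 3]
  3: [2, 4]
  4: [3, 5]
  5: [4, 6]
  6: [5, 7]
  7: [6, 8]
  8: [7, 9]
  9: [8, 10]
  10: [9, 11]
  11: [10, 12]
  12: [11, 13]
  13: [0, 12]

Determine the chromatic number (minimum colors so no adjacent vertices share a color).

This is an even cycle (C_14). Even cycles are bipartite.
Chromatic number = 2.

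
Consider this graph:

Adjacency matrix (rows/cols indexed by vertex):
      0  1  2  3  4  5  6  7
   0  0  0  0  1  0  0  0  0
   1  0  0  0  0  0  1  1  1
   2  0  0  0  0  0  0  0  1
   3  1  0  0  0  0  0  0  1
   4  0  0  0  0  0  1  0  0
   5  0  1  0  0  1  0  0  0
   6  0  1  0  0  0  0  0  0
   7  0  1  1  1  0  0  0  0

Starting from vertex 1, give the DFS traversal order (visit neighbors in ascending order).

DFS from vertex 1 (neighbors processed in ascending order):
Visit order: 1, 5, 4, 6, 7, 2, 3, 0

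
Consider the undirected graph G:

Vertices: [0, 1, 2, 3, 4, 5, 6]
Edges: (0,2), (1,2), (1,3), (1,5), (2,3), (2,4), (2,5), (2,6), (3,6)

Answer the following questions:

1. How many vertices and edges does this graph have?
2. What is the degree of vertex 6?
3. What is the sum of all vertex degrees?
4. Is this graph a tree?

Count: 7 vertices, 9 edges.
Vertex 6 has neighbors [2, 3], degree = 2.
Handshaking lemma: 2 * 9 = 18.
A tree on 7 vertices has 6 edges. This graph has 9 edges (3 extra). Not a tree.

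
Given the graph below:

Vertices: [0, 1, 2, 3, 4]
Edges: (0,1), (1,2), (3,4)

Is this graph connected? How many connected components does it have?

Checking connectivity: the graph has 2 connected component(s).
Components: [[0, 1, 2], [3, 4]]. The graph is NOT connected.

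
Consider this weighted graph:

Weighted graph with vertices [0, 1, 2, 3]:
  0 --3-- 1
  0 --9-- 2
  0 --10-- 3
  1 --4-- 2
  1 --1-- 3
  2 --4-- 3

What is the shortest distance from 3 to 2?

Using Dijkstra's algorithm from vertex 3:
Shortest path: 3 -> 2
Total weight: 4 = 4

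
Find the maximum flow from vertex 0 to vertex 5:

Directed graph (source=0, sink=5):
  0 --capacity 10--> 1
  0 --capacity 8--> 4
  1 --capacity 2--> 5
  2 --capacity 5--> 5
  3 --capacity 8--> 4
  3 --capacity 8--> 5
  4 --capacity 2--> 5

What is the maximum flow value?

Computing max flow:
  Flow on (0->1): 2/10
  Flow on (0->4): 2/8
  Flow on (1->5): 2/2
  Flow on (4->5): 2/2
Maximum flow = 4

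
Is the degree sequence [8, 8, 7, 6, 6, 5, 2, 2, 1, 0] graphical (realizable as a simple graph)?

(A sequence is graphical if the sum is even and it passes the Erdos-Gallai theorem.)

Sum of degrees = 45. Sum is odd, so the sequence is NOT graphical.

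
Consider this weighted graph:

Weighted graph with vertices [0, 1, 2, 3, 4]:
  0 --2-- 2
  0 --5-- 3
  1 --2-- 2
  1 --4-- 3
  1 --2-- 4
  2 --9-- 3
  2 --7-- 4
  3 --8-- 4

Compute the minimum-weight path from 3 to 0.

Using Dijkstra's algorithm from vertex 3:
Shortest path: 3 -> 0
Total weight: 5 = 5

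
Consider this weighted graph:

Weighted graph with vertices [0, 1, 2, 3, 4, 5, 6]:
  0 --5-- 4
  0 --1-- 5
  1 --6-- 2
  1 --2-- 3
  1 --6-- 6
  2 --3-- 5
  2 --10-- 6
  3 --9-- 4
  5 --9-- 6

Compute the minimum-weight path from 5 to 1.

Using Dijkstra's algorithm from vertex 5:
Shortest path: 5 -> 2 -> 1
Total weight: 3 + 6 = 9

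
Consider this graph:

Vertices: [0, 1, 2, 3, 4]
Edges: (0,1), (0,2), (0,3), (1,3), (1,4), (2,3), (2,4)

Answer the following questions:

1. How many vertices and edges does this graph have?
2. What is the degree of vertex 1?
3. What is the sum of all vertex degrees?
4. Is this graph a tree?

Count: 5 vertices, 7 edges.
Vertex 1 has neighbors [0, 3, 4], degree = 3.
Handshaking lemma: 2 * 7 = 14.
A tree on 5 vertices has 4 edges. This graph has 7 edges (3 extra). Not a tree.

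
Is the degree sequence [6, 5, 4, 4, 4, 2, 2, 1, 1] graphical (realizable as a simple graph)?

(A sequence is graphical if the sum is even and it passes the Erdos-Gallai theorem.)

Sum of degrees = 29. Sum is odd, so the sequence is NOT graphical.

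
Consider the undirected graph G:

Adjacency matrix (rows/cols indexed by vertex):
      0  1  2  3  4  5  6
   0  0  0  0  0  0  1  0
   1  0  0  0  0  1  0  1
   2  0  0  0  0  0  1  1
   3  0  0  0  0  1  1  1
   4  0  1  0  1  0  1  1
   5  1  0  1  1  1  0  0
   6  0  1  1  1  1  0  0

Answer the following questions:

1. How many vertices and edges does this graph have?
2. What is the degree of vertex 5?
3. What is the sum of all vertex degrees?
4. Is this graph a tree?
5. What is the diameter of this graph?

Count: 7 vertices, 10 edges.
Vertex 5 has neighbors [0, 2, 3, 4], degree = 4.
Handshaking lemma: 2 * 10 = 20.
A tree on 7 vertices has 6 edges. This graph has 10 edges (4 extra). Not a tree.
Diameter (longest shortest path) = 3.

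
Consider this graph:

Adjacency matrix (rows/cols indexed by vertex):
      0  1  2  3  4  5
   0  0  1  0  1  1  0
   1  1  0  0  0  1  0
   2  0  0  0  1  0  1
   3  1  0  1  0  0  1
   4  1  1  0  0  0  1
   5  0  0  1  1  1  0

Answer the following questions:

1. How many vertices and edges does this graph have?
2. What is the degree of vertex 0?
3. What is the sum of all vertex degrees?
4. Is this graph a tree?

Count: 6 vertices, 8 edges.
Vertex 0 has neighbors [1, 3, 4], degree = 3.
Handshaking lemma: 2 * 8 = 16.
A tree on 6 vertices has 5 edges. This graph has 8 edges (3 extra). Not a tree.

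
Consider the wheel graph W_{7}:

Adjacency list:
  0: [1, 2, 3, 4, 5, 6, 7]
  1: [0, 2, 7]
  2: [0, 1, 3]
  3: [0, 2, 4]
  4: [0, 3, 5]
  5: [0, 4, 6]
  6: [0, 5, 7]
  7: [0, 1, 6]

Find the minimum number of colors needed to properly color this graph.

W_{7} = C_{7} plus a hub adjacent to every cycle vertex.
The outer cycle needs 3 colors (odd cycle); the hub is adjacent to all of them so needs a fresh color.
Chromatic number = 3 + 1 = 4.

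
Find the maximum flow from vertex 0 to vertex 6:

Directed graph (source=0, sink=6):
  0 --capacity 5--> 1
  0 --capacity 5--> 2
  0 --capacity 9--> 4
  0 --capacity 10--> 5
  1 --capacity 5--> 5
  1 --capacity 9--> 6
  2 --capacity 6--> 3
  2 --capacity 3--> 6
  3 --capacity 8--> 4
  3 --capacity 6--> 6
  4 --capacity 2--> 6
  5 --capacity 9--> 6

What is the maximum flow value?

Computing max flow:
  Flow on (0->1): 5/5
  Flow on (0->2): 5/5
  Flow on (0->4): 2/9
  Flow on (0->5): 9/10
  Flow on (1->6): 5/9
  Flow on (2->3): 2/6
  Flow on (2->6): 3/3
  Flow on (3->6): 2/6
  Flow on (4->6): 2/2
  Flow on (5->6): 9/9
Maximum flow = 21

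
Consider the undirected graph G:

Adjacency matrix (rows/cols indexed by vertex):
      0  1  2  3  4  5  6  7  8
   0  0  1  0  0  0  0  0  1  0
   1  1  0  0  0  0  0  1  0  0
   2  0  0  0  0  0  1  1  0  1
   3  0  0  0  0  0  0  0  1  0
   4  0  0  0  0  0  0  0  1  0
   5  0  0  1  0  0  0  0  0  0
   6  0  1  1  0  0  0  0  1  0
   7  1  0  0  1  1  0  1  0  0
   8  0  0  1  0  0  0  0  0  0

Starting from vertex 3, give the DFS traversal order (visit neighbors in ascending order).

DFS from vertex 3 (neighbors processed in ascending order):
Visit order: 3, 7, 0, 1, 6, 2, 5, 8, 4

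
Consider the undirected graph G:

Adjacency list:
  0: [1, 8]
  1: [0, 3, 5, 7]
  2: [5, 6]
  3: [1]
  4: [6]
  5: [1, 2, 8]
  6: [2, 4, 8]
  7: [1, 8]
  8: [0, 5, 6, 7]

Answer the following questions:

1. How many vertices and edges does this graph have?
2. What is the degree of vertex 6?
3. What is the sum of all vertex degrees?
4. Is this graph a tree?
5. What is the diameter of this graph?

Count: 9 vertices, 11 edges.
Vertex 6 has neighbors [2, 4, 8], degree = 3.
Handshaking lemma: 2 * 11 = 22.
A tree on 9 vertices has 8 edges. This graph has 11 edges (3 extra). Not a tree.
Diameter (longest shortest path) = 5.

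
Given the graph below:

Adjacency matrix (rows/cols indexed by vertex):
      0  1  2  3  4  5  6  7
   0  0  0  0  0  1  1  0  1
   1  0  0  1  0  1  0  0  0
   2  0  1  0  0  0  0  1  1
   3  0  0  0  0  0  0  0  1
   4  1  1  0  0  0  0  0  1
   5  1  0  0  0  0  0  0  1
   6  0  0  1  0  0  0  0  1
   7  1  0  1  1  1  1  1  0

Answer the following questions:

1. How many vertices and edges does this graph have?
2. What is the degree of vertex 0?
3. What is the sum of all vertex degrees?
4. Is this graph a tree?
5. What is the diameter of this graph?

Count: 8 vertices, 11 edges.
Vertex 0 has neighbors [4, 5, 7], degree = 3.
Handshaking lemma: 2 * 11 = 22.
A tree on 8 vertices has 7 edges. This graph has 11 edges (4 extra). Not a tree.
Diameter (longest shortest path) = 3.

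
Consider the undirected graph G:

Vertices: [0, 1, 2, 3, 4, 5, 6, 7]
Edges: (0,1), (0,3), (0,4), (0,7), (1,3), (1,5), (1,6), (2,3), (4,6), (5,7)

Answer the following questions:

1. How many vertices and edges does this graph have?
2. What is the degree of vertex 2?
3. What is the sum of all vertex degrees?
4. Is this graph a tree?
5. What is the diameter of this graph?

Count: 8 vertices, 10 edges.
Vertex 2 has neighbors [3], degree = 1.
Handshaking lemma: 2 * 10 = 20.
A tree on 8 vertices has 7 edges. This graph has 10 edges (3 extra). Not a tree.
Diameter (longest shortest path) = 3.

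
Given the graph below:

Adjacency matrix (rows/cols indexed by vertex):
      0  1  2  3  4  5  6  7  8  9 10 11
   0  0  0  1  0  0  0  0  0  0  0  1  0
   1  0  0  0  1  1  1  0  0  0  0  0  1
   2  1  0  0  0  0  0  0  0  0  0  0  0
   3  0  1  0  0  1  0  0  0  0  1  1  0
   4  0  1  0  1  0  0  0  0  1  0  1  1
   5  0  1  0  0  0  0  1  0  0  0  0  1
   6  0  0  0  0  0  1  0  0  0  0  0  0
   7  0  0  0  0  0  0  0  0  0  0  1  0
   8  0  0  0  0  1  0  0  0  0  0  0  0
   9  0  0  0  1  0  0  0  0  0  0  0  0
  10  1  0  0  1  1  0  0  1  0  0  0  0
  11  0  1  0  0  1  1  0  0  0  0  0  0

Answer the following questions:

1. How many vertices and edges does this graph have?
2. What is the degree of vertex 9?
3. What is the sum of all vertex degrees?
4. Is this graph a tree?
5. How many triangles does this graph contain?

Count: 12 vertices, 15 edges.
Vertex 9 has neighbors [3], degree = 1.
Handshaking lemma: 2 * 15 = 30.
A tree on 12 vertices has 11 edges. This graph has 15 edges (4 extra). Not a tree.
Number of triangles = 4.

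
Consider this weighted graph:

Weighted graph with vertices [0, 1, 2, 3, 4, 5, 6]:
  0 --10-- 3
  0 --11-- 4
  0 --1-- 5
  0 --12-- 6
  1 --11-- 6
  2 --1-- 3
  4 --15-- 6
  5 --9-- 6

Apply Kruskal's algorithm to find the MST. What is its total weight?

Applying Kruskal's algorithm (sort edges by weight, add if no cycle):
  Add (0,5) w=1
  Add (2,3) w=1
  Add (5,6) w=9
  Add (0,3) w=10
  Add (0,4) w=11
  Add (1,6) w=11
  Skip (0,6) w=12 (creates cycle)
  Skip (4,6) w=15 (creates cycle)
MST weight = 43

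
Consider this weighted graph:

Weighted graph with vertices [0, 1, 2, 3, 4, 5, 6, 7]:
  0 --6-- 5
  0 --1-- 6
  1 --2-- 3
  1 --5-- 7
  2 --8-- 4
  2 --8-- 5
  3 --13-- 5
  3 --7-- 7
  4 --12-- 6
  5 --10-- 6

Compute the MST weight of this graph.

Applying Kruskal's algorithm (sort edges by weight, add if no cycle):
  Add (0,6) w=1
  Add (1,3) w=2
  Add (1,7) w=5
  Add (0,5) w=6
  Skip (3,7) w=7 (creates cycle)
  Add (2,5) w=8
  Add (2,4) w=8
  Skip (5,6) w=10 (creates cycle)
  Skip (4,6) w=12 (creates cycle)
  Add (3,5) w=13
MST weight = 43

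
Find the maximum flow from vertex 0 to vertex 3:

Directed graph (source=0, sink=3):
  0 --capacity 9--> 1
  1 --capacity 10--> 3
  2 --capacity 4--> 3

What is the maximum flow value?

Computing max flow:
  Flow on (0->1): 9/9
  Flow on (1->3): 9/10
Maximum flow = 9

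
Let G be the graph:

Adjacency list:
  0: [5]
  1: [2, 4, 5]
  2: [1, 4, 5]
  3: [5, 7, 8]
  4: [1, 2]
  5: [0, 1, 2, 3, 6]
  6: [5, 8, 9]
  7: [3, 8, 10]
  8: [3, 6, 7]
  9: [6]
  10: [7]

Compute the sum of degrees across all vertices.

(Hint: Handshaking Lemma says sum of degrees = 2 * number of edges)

Count edges: 14 edges.
By Handshaking Lemma: sum of degrees = 2 * 14 = 28.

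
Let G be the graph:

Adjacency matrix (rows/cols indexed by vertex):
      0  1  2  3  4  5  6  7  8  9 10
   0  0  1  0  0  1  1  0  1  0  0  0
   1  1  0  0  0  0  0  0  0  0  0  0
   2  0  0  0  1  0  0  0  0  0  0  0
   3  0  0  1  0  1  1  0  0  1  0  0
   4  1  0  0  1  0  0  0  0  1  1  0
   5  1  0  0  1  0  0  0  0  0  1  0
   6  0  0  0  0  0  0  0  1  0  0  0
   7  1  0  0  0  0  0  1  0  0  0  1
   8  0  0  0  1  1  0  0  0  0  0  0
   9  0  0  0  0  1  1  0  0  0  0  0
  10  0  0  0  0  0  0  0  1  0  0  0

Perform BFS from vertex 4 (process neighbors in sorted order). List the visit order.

BFS from vertex 4 (neighbors processed in ascending order):
Visit order: 4, 0, 3, 8, 9, 1, 5, 7, 2, 6, 10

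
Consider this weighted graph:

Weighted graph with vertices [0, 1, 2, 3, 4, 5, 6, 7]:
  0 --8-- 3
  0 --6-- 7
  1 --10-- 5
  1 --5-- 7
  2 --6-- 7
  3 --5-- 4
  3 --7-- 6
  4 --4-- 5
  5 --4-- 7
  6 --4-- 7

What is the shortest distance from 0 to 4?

Using Dijkstra's algorithm from vertex 0:
Shortest path: 0 -> 3 -> 4
Total weight: 8 + 5 = 13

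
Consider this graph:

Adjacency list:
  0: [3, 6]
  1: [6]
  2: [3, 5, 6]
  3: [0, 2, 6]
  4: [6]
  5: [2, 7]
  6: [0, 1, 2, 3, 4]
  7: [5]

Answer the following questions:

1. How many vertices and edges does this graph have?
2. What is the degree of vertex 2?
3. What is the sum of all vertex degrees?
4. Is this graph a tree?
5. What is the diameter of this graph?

Count: 8 vertices, 9 edges.
Vertex 2 has neighbors [3, 5, 6], degree = 3.
Handshaking lemma: 2 * 9 = 18.
A tree on 8 vertices has 7 edges. This graph has 9 edges (2 extra). Not a tree.
Diameter (longest shortest path) = 4.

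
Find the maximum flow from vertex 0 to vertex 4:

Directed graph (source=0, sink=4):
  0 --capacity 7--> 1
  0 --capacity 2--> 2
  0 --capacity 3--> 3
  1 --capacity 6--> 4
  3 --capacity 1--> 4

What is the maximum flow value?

Computing max flow:
  Flow on (0->1): 6/7
  Flow on (0->3): 1/3
  Flow on (1->4): 6/6
  Flow on (3->4): 1/1
Maximum flow = 7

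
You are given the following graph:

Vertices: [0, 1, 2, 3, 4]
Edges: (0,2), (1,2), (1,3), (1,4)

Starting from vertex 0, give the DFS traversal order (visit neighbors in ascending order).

DFS from vertex 0 (neighbors processed in ascending order):
Visit order: 0, 2, 1, 3, 4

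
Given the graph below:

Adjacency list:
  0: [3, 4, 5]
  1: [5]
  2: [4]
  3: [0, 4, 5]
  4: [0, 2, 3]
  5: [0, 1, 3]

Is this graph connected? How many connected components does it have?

Checking connectivity: the graph has 1 connected component(s).
All vertices are reachable from each other. The graph IS connected.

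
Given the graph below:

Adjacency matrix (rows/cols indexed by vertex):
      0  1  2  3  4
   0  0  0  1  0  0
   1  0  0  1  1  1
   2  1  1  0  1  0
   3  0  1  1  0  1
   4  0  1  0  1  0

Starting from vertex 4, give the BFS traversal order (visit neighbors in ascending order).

BFS from vertex 4 (neighbors processed in ascending order):
Visit order: 4, 1, 3, 2, 0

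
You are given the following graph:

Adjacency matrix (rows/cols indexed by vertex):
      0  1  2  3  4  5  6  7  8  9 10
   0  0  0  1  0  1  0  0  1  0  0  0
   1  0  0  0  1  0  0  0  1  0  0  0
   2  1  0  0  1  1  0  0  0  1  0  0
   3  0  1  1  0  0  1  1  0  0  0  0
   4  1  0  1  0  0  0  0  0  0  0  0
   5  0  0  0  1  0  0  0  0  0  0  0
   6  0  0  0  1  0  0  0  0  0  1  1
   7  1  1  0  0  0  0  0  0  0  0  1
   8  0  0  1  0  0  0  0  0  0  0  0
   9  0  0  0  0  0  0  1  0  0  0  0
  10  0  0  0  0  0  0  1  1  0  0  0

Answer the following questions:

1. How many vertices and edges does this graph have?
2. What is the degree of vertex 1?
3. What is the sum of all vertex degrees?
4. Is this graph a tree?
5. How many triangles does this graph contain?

Count: 11 vertices, 13 edges.
Vertex 1 has neighbors [3, 7], degree = 2.
Handshaking lemma: 2 * 13 = 26.
A tree on 11 vertices has 10 edges. This graph has 13 edges (3 extra). Not a tree.
Number of triangles = 1.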